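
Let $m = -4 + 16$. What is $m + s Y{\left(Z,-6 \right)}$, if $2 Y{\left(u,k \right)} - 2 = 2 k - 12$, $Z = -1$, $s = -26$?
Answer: $298$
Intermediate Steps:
$Y{\left(u,k \right)} = -5 + k$ ($Y{\left(u,k \right)} = 1 + \frac{2 k - 12}{2} = 1 + \frac{-12 + 2 k}{2} = 1 + \left(-6 + k\right) = -5 + k$)
$m = 12$
$m + s Y{\left(Z,-6 \right)} = 12 - 26 \left(-5 - 6\right) = 12 - -286 = 12 + 286 = 298$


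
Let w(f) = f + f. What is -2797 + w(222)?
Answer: -2353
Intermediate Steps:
w(f) = 2*f
-2797 + w(222) = -2797 + 2*222 = -2797 + 444 = -2353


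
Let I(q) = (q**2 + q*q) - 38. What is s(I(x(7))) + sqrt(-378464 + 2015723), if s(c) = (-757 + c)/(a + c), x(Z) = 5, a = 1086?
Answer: -745/1098 + sqrt(1637259) ≈ 1278.9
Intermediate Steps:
I(q) = -38 + 2*q**2 (I(q) = (q**2 + q**2) - 38 = 2*q**2 - 38 = -38 + 2*q**2)
s(c) = (-757 + c)/(1086 + c)
s(I(x(7))) + sqrt(-378464 + 2015723) = (-757 + (-38 + 2*5**2))/(1086 + (-38 + 2*5**2)) + sqrt(-378464 + 2015723) = (-757 + (-38 + 2*25))/(1086 + (-38 + 2*25)) + sqrt(1637259) = (-757 + (-38 + 50))/(1086 + (-38 + 50)) + sqrt(1637259) = (-757 + 12)/(1086 + 12) + sqrt(1637259) = -745/1098 + sqrt(1637259)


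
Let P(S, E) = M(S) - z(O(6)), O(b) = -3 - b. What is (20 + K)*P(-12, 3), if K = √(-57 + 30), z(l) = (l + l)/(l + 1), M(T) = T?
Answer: -285 - 171*I*√3/4 ≈ -285.0 - 74.045*I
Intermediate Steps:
z(l) = 2*l/(1 + l) (z(l) = (2*l)/(1 + l) = 2*l/(1 + l))
P(S, E) = -9/4 + S (P(S, E) = S - 2*(-3 - 1*6)/(1 + (-3 - 1*6)) = S - 2*(-3 - 6)/(1 + (-3 - 6)) = S - 2*(-9)/(1 - 9) = S - 2*(-9)/(-8) = S - 2*(-9)*(-1)/8 = S - 1*9/4 = S - 9/4 = -9/4 + S)
K = 3*I*√3 (K = √(-27) = 3*I*√3 ≈ 5.1962*I)
(20 + K)*P(-12, 3) = (20 + 3*I*√3)*(-9/4 - 12) = (20 + 3*I*√3)*(-57/4) = -285 - 171*I*√3/4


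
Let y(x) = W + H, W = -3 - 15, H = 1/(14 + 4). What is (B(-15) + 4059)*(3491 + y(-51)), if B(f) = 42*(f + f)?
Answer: 19442165/2 ≈ 9.7211e+6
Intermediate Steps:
H = 1/18 ≈ 0.055556
W = -18
y(x) = -323/18 (y(x) = -18 + 1/18 = -323/18)
B(f) = 84*f (B(f) = 42*(2*f) = 84*f)
(B(-15) + 4059)*(3491 + y(-51)) = (84*(-15) + 4059)*(3491 - 323/18) = (-1260 + 4059)*(62515/18) = 2799*(62515/18) = 19442165/2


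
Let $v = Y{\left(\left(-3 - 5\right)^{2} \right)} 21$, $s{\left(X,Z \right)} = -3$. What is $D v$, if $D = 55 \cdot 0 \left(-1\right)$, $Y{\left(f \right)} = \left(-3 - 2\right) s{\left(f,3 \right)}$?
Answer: $0$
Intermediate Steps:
$Y{\left(f \right)} = 15$ ($Y{\left(f \right)} = \left(-3 - 2\right) \left(-3\right) = \left(-5\right) \left(-3\right) = 15$)
$D = 0$ ($D = 55 \cdot 0 = 0$)
$v = 315$ ($v = 15 \cdot 21 = 315$)
$D v = 0 \cdot 315 = 0$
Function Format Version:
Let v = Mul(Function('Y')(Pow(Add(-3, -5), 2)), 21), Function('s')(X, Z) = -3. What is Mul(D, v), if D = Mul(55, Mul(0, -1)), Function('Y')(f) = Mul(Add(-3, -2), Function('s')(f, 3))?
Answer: 0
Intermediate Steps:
Function('Y')(f) = 15 (Function('Y')(f) = Mul(Add(-3, -2), -3) = Mul(-5, -3) = 15)
D = 0 (D = Mul(55, 0) = 0)
v = 315 (v = Mul(15, 21) = 315)
Mul(D, v) = Mul(0, 315) = 0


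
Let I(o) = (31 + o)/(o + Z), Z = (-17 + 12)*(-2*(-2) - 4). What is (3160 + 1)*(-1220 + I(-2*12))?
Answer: -92576207/24 ≈ -3.8573e+6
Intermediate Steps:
Z = 0 (Z = -5*(4 - 4) = -5*0 = 0)
I(o) = (31 + o)/o (I(o) = (31 + o)/(o + 0) = (31 + o)/o)
(3160 + 1)*(-1220 + I(-2*12)) = (3160 + 1)*(-1220 + (31 - 2*12)/((-2*12))) = 3161*(-1220 + (31 - 24)/(-24)) = 3161*(-1220 - 1/24*7) = 3161*(-1220 - 7/24) = 3161*(-29287/24) = -92576207/24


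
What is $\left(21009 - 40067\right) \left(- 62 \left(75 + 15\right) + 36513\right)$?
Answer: $-589521114$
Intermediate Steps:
$\left(21009 - 40067\right) \left(- 62 \left(75 + 15\right) + 36513\right) = - 19058 \left(\left(-62\right) 90 + 36513\right) = - 19058 \left(-5580 + 36513\right) = \left(-19058\right) 30933 = -589521114$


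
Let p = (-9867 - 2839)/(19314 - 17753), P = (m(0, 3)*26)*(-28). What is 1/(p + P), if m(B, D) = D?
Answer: -1561/3421930 ≈ -0.00045618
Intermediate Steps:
P = -2184 (P = (3*26)*(-28) = 78*(-28) = -2184)
p = -12706/1561 ≈ -8.1396
1/(p + P) = 1/(-12706/1561 - 2184) = 1/(-3421930/1561) = -1561/3421930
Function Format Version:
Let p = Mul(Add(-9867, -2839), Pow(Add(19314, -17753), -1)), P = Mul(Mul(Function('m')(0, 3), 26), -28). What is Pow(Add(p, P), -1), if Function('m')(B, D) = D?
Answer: Rational(-1561, 3421930) ≈ -0.00045618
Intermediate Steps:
P = -2184 (P = Mul(Mul(3, 26), -28) = Mul(78, -28) = -2184)
p = Rational(-12706, 1561) (p = Mul(-12706, Pow(1561, -1)) = Mul(-12706, Rational(1, 1561)) = Rational(-12706, 1561) ≈ -8.1396)
Pow(Add(p, P), -1) = Pow(Add(Rational(-12706, 1561), -2184), -1) = Pow(Rational(-3421930, 1561), -1) = Rational(-1561, 3421930)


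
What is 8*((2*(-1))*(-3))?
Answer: 48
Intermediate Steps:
8*((2*(-1))*(-3)) = 8*(-2*(-3)) = 8*6 = 48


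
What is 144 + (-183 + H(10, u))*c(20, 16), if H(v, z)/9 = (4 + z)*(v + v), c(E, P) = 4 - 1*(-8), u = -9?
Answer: -12852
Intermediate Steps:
c(E, P) = 12 (c(E, P) = 4 + 8 = 12)
H(v, z) = 18*v*(4 + z) (H(v, z) = 9*((4 + z)*(v + v)) = 9*((4 + z)*(2*v)) = 9*(2*v*(4 + z)) = 18*v*(4 + z))
144 + (-183 + H(10, u))*c(20, 16) = 144 + (-183 + 18*10*(4 - 9))*12 = 144 + (-183 + 18*10*(-5))*12 = 144 + (-183 - 900)*12 = 144 - 1083*12 = 144 - 12996 = -12852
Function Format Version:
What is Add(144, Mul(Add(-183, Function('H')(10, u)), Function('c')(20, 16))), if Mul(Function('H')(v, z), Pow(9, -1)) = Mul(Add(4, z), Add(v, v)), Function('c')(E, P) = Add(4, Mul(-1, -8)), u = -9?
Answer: -12852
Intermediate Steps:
Function('c')(E, P) = 12 (Function('c')(E, P) = Add(4, 8) = 12)
Function('H')(v, z) = Mul(18, v, Add(4, z)) (Function('H')(v, z) = Mul(9, Mul(Add(4, z), Add(v, v))) = Mul(9, Mul(Add(4, z), Mul(2, v))) = Mul(9, Mul(2, v, Add(4, z))) = Mul(18, v, Add(4, z)))
Add(144, Mul(Add(-183, Function('H')(10, u)), Function('c')(20, 16))) = Add(144, Mul(Add(-183, Mul(18, 10, Add(4, -9))), 12)) = Add(144, Mul(Add(-183, Mul(18, 10, -5)), 12)) = Add(144, Mul(Add(-183, -900), 12)) = Add(144, Mul(-1083, 12)) = Add(144, -12996) = -12852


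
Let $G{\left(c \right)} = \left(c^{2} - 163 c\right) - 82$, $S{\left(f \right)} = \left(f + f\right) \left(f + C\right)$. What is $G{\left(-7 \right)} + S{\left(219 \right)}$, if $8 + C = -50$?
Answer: $71626$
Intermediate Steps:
$C = -58$ ($C = -8 - 50 = -58$)
$S{\left(f \right)} = 2 f \left(-58 + f\right)$ ($S{\left(f \right)} = \left(f + f\right) \left(f - 58\right) = 2 f \left(-58 + f\right)$)
$G{\left(c \right)} = -82 + c^{2} - 163 c$
$G{\left(-7 \right)} + S{\left(219 \right)} = \left(-82 + \left(-7\right)^{2} - -1141\right) + 2 \cdot 219 \left(-58 + 219\right) = \left(-82 + 49 + 1141\right) + 2 \cdot 219 \cdot 161 = 1108 + 70518 = 71626$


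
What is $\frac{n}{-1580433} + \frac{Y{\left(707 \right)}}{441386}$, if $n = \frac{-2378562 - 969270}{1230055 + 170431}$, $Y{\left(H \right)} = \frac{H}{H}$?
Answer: $\frac{615176744265}{162825404093211178} \approx 3.7781 \cdot 10^{-6}$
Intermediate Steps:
$Y{\left(H \right)} = 1$
$n = - \frac{1673916}{700243}$ ($n = - \frac{3347832}{1400486} = \left(-3347832\right) \frac{1}{1400486} = - \frac{1673916}{700243} \approx -2.3905$)
$\frac{n}{-1580433} + \frac{Y{\left(707 \right)}}{441386} = - \frac{1673916}{700243 \left(-1580433\right)} + 1 \cdot \frac{1}{441386} = \left(- \frac{1673916}{700243}\right) \left(- \frac{1}{1580433}\right) + 1 \cdot \frac{1}{441386} = \frac{557972}{368895715073} + \frac{1}{441386} = \frac{615176744265}{162825404093211178}$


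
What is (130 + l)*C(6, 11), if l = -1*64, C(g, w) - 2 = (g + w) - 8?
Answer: 726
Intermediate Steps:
C(g, w) = -6 + g + w (C(g, w) = 2 + ((g + w) - 8) = 2 + (-8 + g + w) = -6 + g + w)
l = -64
(130 + l)*C(6, 11) = (130 - 64)*(-6 + 6 + 11) = 66*11 = 726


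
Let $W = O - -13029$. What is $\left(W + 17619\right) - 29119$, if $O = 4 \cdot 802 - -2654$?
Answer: $7391$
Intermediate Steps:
$O = 5862$ ($O = 3208 + 2654 = 5862$)
$W = 18891$ ($W = 5862 - -13029 = 5862 + 13029 = 18891$)
$\left(W + 17619\right) - 29119 = \left(18891 + 17619\right) - 29119 = 36510 - 29119 = 7391$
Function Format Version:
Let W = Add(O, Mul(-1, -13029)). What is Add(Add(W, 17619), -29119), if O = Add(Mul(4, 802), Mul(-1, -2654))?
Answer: 7391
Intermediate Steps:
O = 5862 (O = Add(3208, 2654) = 5862)
W = 18891 (W = Add(5862, Mul(-1, -13029)) = Add(5862, 13029) = 18891)
Add(Add(W, 17619), -29119) = Add(Add(18891, 17619), -29119) = Add(36510, -29119) = 7391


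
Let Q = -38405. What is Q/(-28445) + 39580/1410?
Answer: 23600083/802149 ≈ 29.421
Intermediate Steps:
Q/(-28445) + 39580/1410 = -38405/(-28445) + 39580/1410 = -38405*(-1/28445) + 39580*(1/1410) = 7681/5689 + 3958/141 = 23600083/802149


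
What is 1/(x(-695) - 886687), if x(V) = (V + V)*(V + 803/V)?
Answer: 1/80969 ≈ 1.2350e-5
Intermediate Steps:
x(V) = 2*V*(V + 803/V) (x(V) = (2*V)*(V + 803/V) = 2*V*(V + 803/V))
1/(x(-695) - 886687) = 1/((1606 + 2*(-695)²) - 886687) = 1/((1606 + 2*483025) - 886687) = 1/((1606 + 966050) - 886687) = 1/(967656 - 886687) = 1/80969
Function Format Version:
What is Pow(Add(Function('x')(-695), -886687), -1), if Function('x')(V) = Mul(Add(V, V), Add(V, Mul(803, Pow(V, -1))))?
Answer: Rational(1, 80969) ≈ 1.2350e-5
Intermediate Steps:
Function('x')(V) = Mul(2, V, Add(V, Mul(803, Pow(V, -1)))) (Function('x')(V) = Mul(Mul(2, V), Add(V, Mul(803, Pow(V, -1)))) = Mul(2, V, Add(V, Mul(803, Pow(V, -1)))))
Pow(Add(Function('x')(-695), -886687), -1) = Pow(Add(Add(1606, Mul(2, Pow(-695, 2))), -886687), -1) = Pow(Add(Add(1606, Mul(2, 483025)), -886687), -1) = Pow(Add(Add(1606, 966050), -886687), -1) = Pow(Add(967656, -886687), -1) = Pow(80969, -1) = Rational(1, 80969)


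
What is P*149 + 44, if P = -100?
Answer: -14856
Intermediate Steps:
P*149 + 44 = -100*149 + 44 = -14900 + 44 = -14856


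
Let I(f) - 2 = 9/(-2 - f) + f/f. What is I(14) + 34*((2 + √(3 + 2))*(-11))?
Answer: -11929/16 - 374*√5 ≈ -1581.9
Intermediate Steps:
I(f) = 3 + 9/(-2 - f) (I(f) = 2 + (9/(-2 - f) + f/f) = 2 + (9/(-2 - f) + 1) = 2 + (1 + 9/(-2 - f)) = 3 + 9/(-2 - f))
I(14) + 34*((2 + √(3 + 2))*(-11)) = 3*(-1 + 14)/(2 + 14) + 34*((2 + √(3 + 2))*(-11)) = 3*13/16 + 34*((2 + √5)*(-11)) = 3*(1/16)*13 + 34*(-22 - 11*√5) = 39/16 + (-748 - 374*√5) = -11929/16 - 374*√5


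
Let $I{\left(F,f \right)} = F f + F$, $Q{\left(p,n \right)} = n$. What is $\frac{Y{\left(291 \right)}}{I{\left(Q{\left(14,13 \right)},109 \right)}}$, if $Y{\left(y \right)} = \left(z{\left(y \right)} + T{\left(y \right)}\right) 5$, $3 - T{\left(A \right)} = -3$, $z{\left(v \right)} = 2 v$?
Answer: $\frac{294}{143} \approx 2.0559$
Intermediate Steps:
$T{\left(A \right)} = 6$ ($T{\left(A \right)} = 3 - -3 = 3 + 3 = 6$)
$Y{\left(y \right)} = 30 + 10 y$ ($Y{\left(y \right)} = \left(2 y + 6\right) 5 = \left(6 + 2 y\right) 5 = 30 + 10 y$)
$I{\left(F,f \right)} = F + F f$
$\frac{Y{\left(291 \right)}}{I{\left(Q{\left(14,13 \right)},109 \right)}} = \frac{30 + 10 \cdot 291}{13 \left(1 + 109\right)} = \frac{30 + 2910}{13 \cdot 110} = \frac{2940}{1430} = 2940 \cdot \frac{1}{1430} = \frac{294}{143}$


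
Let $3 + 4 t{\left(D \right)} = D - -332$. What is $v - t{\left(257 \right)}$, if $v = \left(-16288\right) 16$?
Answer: $- \frac{521509}{2} \approx -2.6075 \cdot 10^{5}$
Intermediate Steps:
$v = -260608$
$t{\left(D \right)} = \frac{329}{4} + \frac{D}{4}$ ($t{\left(D \right)} = - \frac{3}{4} + \frac{D - -332}{4} = - \frac{3}{4} + \frac{D + 332}{4} = - \frac{3}{4} + \frac{332 + D}{4} = - \frac{3}{4} + \left(83 + \frac{D}{4}\right) = \frac{329}{4} + \frac{D}{4}$)
$v - t{\left(257 \right)} = -260608 - \left(\frac{329}{4} + \frac{1}{4} \cdot 257\right) = -260608 - \left(\frac{329}{4} + \frac{257}{4}\right) = -260608 - \frac{293}{2} = - \frac{521509}{2}$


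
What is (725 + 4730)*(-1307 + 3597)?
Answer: 12491950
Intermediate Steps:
(725 + 4730)*(-1307 + 3597) = 5455*2290 = 12491950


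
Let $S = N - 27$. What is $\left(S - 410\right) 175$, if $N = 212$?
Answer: $-39375$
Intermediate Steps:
$S = 185$ ($S = 212 - 27 = 185$)
$\left(S - 410\right) 175 = \left(185 - 410\right) 175 = \left(-225\right) 175 = -39375$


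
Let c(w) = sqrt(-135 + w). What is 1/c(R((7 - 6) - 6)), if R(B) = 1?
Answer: -I*sqrt(134)/134 ≈ -0.086387*I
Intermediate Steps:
1/c(R((7 - 6) - 6)) = 1/(sqrt(-135 + 1)) = 1/(sqrt(-134)) = 1/(I*sqrt(134)) = -I*sqrt(134)/134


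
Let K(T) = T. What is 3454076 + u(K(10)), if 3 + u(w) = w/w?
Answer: 3454074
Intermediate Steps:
u(w) = -2 (u(w) = -3 + w/w = -3 + 1 = -2)
3454076 + u(K(10)) = 3454076 - 2 = 3454074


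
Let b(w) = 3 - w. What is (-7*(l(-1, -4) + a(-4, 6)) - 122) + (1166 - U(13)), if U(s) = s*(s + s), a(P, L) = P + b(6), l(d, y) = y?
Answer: 783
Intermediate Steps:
a(P, L) = -3 + P (a(P, L) = P + (3 - 1*6) = P + (3 - 6) = P - 3 = -3 + P)
U(s) = 2*s² (U(s) = s*(2*s) = 2*s²)
(-7*(l(-1, -4) + a(-4, 6)) - 122) + (1166 - U(13)) = (-7*(-4 + (-3 - 4)) - 122) + (1166 - 2*13²) = (-7*(-4 - 7) - 122) + (1166 - 2*169) = (-7*(-11) - 122) + (1166 - 1*338) = (77 - 122) + (1166 - 338) = -45 + 828 = 783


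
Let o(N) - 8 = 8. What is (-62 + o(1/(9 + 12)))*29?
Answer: -1334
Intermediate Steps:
o(N) = 16 (o(N) = 8 + 8 = 16)
(-62 + o(1/(9 + 12)))*29 = (-62 + 16)*29 = -46*29 = -1334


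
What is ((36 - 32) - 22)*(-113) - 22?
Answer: 2012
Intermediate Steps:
((36 - 32) - 22)*(-113) - 22 = (4 - 22)*(-113) - 22 = -18*(-113) - 22 = 2034 - 22 = 2012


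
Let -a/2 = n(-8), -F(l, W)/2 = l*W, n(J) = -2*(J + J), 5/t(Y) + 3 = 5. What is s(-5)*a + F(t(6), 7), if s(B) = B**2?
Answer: -1635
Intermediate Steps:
t(Y) = 5/2 (t(Y) = 5/(-3 + 5) = 5/2)
n(J) = -4*J
F(l, W) = -2*W*l (F(l, W) = -2*l*W = -2*W*l)
a = -64 (a = -(-8)*(-8) = -2*32 = -64)
s(-5)*a + F(t(6), 7) = (-5)**2*(-64) - 2*7*5/2 = 25*(-64) - 35 = -1600 - 35 = -1635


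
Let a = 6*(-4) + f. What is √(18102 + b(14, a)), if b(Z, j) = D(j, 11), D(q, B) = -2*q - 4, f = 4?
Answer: √18138 ≈ 134.68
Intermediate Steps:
D(q, B) = -4 - 2*q
a = -20 (a = 6*(-4) + 4 = -24 + 4 = -20)
b(Z, j) = -4 - 2*j
√(18102 + b(14, a)) = √(18102 + (-4 - 2*(-20))) = √(18102 + (-4 + 40)) = √(18102 + 36) = √18138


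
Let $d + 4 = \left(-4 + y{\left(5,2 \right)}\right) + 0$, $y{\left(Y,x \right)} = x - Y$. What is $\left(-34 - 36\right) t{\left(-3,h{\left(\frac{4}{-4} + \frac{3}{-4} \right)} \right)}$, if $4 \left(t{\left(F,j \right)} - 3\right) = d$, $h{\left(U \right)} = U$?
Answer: $- \frac{35}{2} \approx -17.5$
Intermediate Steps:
$d = -11$ ($d = -4 + \left(\left(-4 + \left(2 - 5\right)\right) + 0\right) = -4 + \left(\left(-4 - 3\right) + 0\right) = -4 + \left(-7 + 0\right) = -4 - 7 = -11$)
$t{\left(F,j \right)} = \frac{1}{4}$ ($t{\left(F,j \right)} = 3 + \frac{1}{4} \left(-11\right) = 3 - \frac{11}{4} = \frac{1}{4}$)
$\left(-34 - 36\right) t{\left(-3,h{\left(\frac{4}{-4} + \frac{3}{-4} \right)} \right)} = \left(-34 - 36\right) \frac{1}{4} = \left(-70\right) \frac{1}{4} = - \frac{35}{2}$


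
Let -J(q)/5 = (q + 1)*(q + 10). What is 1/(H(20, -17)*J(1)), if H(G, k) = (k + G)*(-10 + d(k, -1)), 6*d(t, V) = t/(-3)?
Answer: 3/8965 ≈ 0.00033463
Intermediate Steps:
d(t, V) = -t/18 (d(t, V) = (t/(-3))/6 = (t*(-⅓))/6 = (-t/3)/6 = -t/18)
H(G, k) = (-10 - k/18)*(G + k) (H(G, k) = (k + G)*(-10 - k/18) = (G + k)*(-10 - k/18) = (-10 - k/18)*(G + k))
J(q) = -5*(1 + q)*(10 + q) (J(q) = -5*(q + 1)*(q + 10) = -5*(1 + q)*(10 + q))
1/(H(20, -17)*J(1)) = 1/((-10*20 - 10*(-17) - 1/18*(-17)² - 1/18*20*(-17))*(-50 - 55*1 - 5*1²)) = 1/((-200 + 170 - 1/18*289 + 170/9)*(-50 - 55 - 5*1)) = 1/((-200 + 170 - 289/18 + 170/9)*(-50 - 55 - 5)) = 1/(-163/6*(-110)) = 1/(8965/3) = 3/8965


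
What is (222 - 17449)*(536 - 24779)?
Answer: 417634161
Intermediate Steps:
(222 - 17449)*(536 - 24779) = -17227*(-24243) = 417634161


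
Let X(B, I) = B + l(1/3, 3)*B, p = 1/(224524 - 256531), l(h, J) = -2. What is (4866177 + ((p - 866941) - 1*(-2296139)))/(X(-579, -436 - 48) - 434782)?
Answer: -201496067624/13897535421 ≈ -14.499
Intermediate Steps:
p = -1/32007 (p = 1/(-32007) = -1/32007 ≈ -3.1243e-5)
X(B, I) = -B (X(B, I) = B - 2*B = -B)
(4866177 + ((p - 866941) - 1*(-2296139)))/(X(-579, -436 - 48) - 434782) = (4866177 + ((-1/32007 - 866941) - 1*(-2296139)))/(-1*(-579) - 434782) = (4866177 + (-27748180588/32007 + 2296139))/(579 - 434782) = (4866177 + 45744340385/32007)/(-434203) = (201496067624/32007)*(-1/434203) = -201496067624/13897535421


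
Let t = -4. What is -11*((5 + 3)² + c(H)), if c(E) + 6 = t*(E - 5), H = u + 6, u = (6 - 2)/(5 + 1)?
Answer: -1694/3 ≈ -564.67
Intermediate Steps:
u = ⅔ (u = 4/6 = 4*(⅙) = ⅔ ≈ 0.66667)
H = 20/3 (H = ⅔ + 6 = 20/3 ≈ 6.6667)
c(E) = 14 - 4*E (c(E) = -6 - 4*(E - 5) = -6 - 4*(-5 + E) = -6 + (20 - 4*E) = 14 - 4*E)
-11*((5 + 3)² + c(H)) = -11*((5 + 3)² + (14 - 4*20/3)) = -11*(8² + (14 - 80/3)) = -11*(64 - 38/3) = -11*154/3 = -1694/3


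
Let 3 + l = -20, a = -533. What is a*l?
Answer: 12259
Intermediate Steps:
l = -23 (l = -3 - 20 = -23)
a*l = -533*(-23) = 12259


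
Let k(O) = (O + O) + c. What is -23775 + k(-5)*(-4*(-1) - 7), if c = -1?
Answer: -23742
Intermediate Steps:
k(O) = -1 + 2*O (k(O) = (O + O) - 1 = 2*O - 1 = -1 + 2*O)
-23775 + k(-5)*(-4*(-1) - 7) = -23775 + (-1 + 2*(-5))*(-4*(-1) - 7) = -23775 + (-1 - 10)*(4 - 7) = -23775 - 11*(-3) = -23775 + 33 = -23742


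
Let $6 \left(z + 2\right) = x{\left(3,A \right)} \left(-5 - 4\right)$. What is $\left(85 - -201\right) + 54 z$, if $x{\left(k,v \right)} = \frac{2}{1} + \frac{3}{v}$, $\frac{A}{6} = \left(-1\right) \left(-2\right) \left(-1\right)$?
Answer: $\frac{145}{4} \approx 36.25$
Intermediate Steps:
$A = -12$ ($A = 6 \left(-1\right) \left(-2\right) \left(-1\right) = 6 \cdot 2 \left(-1\right) = 6 \left(-2\right) = -12$)
$x{\left(k,v \right)} = 2 + \frac{3}{v}$ ($x{\left(k,v \right)} = 2 \cdot 1 + \frac{3}{v} = 2 + \frac{3}{v}$)
$z = - \frac{37}{8}$ ($z = -2 + \frac{\left(2 + \frac{3}{-12}\right) \left(-5 - 4\right)}{6} = -2 + \frac{\left(2 + 3 \left(- \frac{1}{12}\right)\right) \left(-9\right)}{6} = -2 + \frac{\left(2 - \frac{1}{4}\right) \left(-9\right)}{6} = -2 + \frac{\frac{7}{4} \left(-9\right)}{6} = -2 + \frac{1}{6} \left(- \frac{63}{4}\right) = -2 - \frac{21}{8} = - \frac{37}{8} \approx -4.625$)
$\left(85 - -201\right) + 54 z = \left(85 - -201\right) + 54 \left(- \frac{37}{8}\right) = \left(85 + 201\right) - \frac{999}{4} = 286 - \frac{999}{4} = \frac{145}{4}$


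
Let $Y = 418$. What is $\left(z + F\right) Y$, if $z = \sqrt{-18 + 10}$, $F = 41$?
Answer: $17138 + 836 i \sqrt{2} \approx 17138.0 + 1182.3 i$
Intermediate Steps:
$z = 2 i \sqrt{2}$ ($z = \sqrt{-8} = 2 i \sqrt{2} \approx 2.8284 i$)
$\left(z + F\right) Y = \left(2 i \sqrt{2} + 41\right) 418 = \left(41 + 2 i \sqrt{2}\right) 418 = 17138 + 836 i \sqrt{2}$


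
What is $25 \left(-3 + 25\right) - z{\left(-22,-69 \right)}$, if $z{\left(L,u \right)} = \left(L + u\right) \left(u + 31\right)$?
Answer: $-2908$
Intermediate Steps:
$z{\left(L,u \right)} = \left(31 + u\right) \left(L + u\right)$ ($z{\left(L,u \right)} = \left(L + u\right) \left(31 + u\right) = \left(31 + u\right) \left(L + u\right)$)
$25 \left(-3 + 25\right) - z{\left(-22,-69 \right)} = 25 \left(-3 + 25\right) - \left(\left(-69\right)^{2} + 31 \left(-22\right) + 31 \left(-69\right) - -1518\right) = 25 \cdot 22 - \left(4761 - 682 - 2139 + 1518\right) = 550 - 3458 = -2908$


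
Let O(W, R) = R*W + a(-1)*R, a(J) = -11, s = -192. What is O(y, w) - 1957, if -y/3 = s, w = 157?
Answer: 86748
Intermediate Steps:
y = 576 (y = -3*(-192) = 576)
O(W, R) = -11*R + R*W (O(W, R) = R*W - 11*R = -11*R + R*W)
O(y, w) - 1957 = 157*(-11 + 576) - 1957 = 157*565 - 1957 = 88705 - 1957 = 86748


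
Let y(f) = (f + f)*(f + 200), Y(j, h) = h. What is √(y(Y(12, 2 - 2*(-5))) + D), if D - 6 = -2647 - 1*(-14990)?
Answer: √17437 ≈ 132.05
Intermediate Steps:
D = 12349 (D = 6 + (-2647 - 1*(-14990)) = 6 + (-2647 + 14990) = 6 + 12343 = 12349)
y(f) = 2*f*(200 + f) (y(f) = (2*f)*(200 + f) = 2*f*(200 + f))
√(y(Y(12, 2 - 2*(-5))) + D) = √(2*(2 - 2*(-5))*(200 + (2 - 2*(-5))) + 12349) = √(2*(2 + 10)*(200 + (2 + 10)) + 12349) = √(2*12*(200 + 12) + 12349) = √(2*12*212 + 12349) = √(5088 + 12349) = √17437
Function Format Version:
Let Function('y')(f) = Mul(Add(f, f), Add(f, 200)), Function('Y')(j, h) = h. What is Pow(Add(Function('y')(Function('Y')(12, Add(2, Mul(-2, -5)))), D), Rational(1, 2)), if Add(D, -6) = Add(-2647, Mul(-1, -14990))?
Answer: Pow(17437, Rational(1, 2)) ≈ 132.05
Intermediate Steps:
D = 12349 (D = Add(6, Add(-2647, Mul(-1, -14990))) = Add(6, Add(-2647, 14990)) = Add(6, 12343) = 12349)
Function('y')(f) = Mul(2, f, Add(200, f)) (Function('y')(f) = Mul(Mul(2, f), Add(200, f)) = Mul(2, f, Add(200, f)))
Pow(Add(Function('y')(Function('Y')(12, Add(2, Mul(-2, -5)))), D), Rational(1, 2)) = Pow(Add(Mul(2, Add(2, Mul(-2, -5)), Add(200, Add(2, Mul(-2, -5)))), 12349), Rational(1, 2)) = Pow(Add(Mul(2, Add(2, 10), Add(200, Add(2, 10))), 12349), Rational(1, 2)) = Pow(Add(Mul(2, 12, Add(200, 12)), 12349), Rational(1, 2)) = Pow(Add(Mul(2, 12, 212), 12349), Rational(1, 2)) = Pow(Add(5088, 12349), Rational(1, 2)) = Pow(17437, Rational(1, 2))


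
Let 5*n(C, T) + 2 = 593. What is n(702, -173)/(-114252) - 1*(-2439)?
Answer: 464434183/190420 ≈ 2439.0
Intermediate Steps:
n(C, T) = 591/5 (n(C, T) = -2/5 + (1/5)*593 = -2/5 + 593/5 = 591/5)
n(702, -173)/(-114252) - 1*(-2439) = (591/5)/(-114252) - 1*(-2439) = (591/5)*(-1/114252) + 2439 = -197/190420 + 2439 = 464434183/190420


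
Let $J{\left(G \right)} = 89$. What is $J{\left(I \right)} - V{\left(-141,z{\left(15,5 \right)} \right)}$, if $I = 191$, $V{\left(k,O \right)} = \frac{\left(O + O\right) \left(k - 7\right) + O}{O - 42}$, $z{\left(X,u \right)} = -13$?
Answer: $\frac{1746}{11} \approx 158.73$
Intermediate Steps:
$V{\left(k,O \right)} = \frac{O + 2 O \left(-7 + k\right)}{-42 + O}$ ($V{\left(k,O \right)} = \frac{2 O \left(-7 + k\right) + O}{-42 + O} = \frac{O + 2 O \left(-7 + k\right)}{-42 + O}$)
$J{\left(I \right)} - V{\left(-141,z{\left(15,5 \right)} \right)} = 89 - - \frac{13 \left(-13 + 2 \left(-141\right)\right)}{-42 - 13} = 89 - - \frac{13 \left(-13 - 282\right)}{-55} = 89 - \left(-13\right) \left(- \frac{1}{55}\right) \left(-295\right) = 89 - - \frac{767}{11} = 89 + \frac{767}{11} = \frac{1746}{11}$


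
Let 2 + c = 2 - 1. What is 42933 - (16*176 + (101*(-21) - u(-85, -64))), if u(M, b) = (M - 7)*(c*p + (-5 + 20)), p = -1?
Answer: 40766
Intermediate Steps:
c = -1 (c = -2 + (2 - 1) = -2 + 1 = -1)
u(M, b) = -112 + 16*M (u(M, b) = (M - 7)*(-1*(-1) + (-5 + 20)) = (-7 + M)*(1 + 15) = (-7 + M)*16 = -112 + 16*M)
42933 - (16*176 + (101*(-21) - u(-85, -64))) = 42933 - (16*176 + (101*(-21) - (-112 + 16*(-85)))) = 42933 - (2816 + (-2121 - (-112 - 1360))) = 42933 - (2816 + (-2121 - 1*(-1472))) = 42933 - (2816 + (-2121 + 1472)) = 42933 - (2816 - 649) = 42933 - 1*2167 = 42933 - 2167 = 40766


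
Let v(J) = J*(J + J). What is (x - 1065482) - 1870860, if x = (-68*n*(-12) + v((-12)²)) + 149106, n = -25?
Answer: -2766164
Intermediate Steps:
v(J) = 2*J² (v(J) = J*(2*J) = 2*J²)
x = 170178 (x = (-68*(-25)*(-12) + 2*((-12)²)²) + 149106 = (1700*(-12) + 2*144²) + 149106 = (-20400 + 2*20736) + 149106 = (-20400 + 41472) + 149106 = 21072 + 149106 = 170178)
(x - 1065482) - 1870860 = (170178 - 1065482) - 1870860 = -895304 - 1870860 = -2766164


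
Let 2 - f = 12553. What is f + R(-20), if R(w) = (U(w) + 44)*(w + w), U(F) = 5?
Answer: -14511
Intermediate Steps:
f = -12551 (f = 2 - 1*12553 = 2 - 12553 = -12551)
R(w) = 98*w (R(w) = (5 + 44)*(w + w) = 49*(2*w) = 98*w)
f + R(-20) = -12551 + 98*(-20) = -12551 - 1960 = -14511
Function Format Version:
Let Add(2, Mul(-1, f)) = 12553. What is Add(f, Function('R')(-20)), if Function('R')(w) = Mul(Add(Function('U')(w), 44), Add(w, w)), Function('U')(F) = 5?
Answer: -14511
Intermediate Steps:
f = -12551 (f = Add(2, Mul(-1, 12553)) = Add(2, -12553) = -12551)
Function('R')(w) = Mul(98, w) (Function('R')(w) = Mul(Add(5, 44), Add(w, w)) = Mul(49, Mul(2, w)) = Mul(98, w))
Add(f, Function('R')(-20)) = Add(-12551, Mul(98, -20)) = Add(-12551, -1960) = -14511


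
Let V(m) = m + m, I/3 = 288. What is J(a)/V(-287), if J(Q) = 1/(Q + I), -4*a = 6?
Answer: -1/495075 ≈ -2.0199e-6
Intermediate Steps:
I = 864 (I = 3*288 = 864)
a = -3/2 (a = -1/4*6 = -3/2 ≈ -1.5000)
V(m) = 2*m
J(Q) = 1/(864 + Q) (J(Q) = 1/(Q + 864) = 1/(864 + Q))
J(a)/V(-287) = 1/((864 - 3/2)*((2*(-287)))) = 1/((1725/2)*(-574)) = (2/1725)*(-1/574) = -1/495075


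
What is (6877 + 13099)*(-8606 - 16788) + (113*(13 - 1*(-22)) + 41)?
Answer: -507266548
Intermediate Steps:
(6877 + 13099)*(-8606 - 16788) + (113*(13 - 1*(-22)) + 41) = 19976*(-25394) + (113*(13 + 22) + 41) = -507270544 + (113*35 + 41) = -507270544 + (3955 + 41) = -507270544 + 3996 = -507266548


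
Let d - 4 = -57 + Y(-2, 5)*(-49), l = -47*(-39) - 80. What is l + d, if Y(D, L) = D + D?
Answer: 1896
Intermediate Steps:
Y(D, L) = 2*D
l = 1753 (l = 1833 - 80 = 1753)
d = 143 (d = 4 + (-57 + (2*(-2))*(-49)) = 4 + (-57 - 4*(-49)) = 4 + (-57 + 196) = 4 + 139 = 143)
l + d = 1753 + 143 = 1896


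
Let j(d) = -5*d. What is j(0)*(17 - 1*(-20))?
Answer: 0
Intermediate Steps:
j(0)*(17 - 1*(-20)) = (-5*0)*(17 - 1*(-20)) = 0*(17 + 20) = 0*37 = 0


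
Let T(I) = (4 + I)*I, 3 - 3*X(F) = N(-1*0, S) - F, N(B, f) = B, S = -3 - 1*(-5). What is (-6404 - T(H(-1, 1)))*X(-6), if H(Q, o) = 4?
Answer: 6436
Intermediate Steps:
S = 2 (S = -3 + 5 = 2)
X(F) = 1 + F/3 (X(F) = 1 - (-1*0 - F)/3 = 1 - (0 - F)/3 = 1 - (-1)*F/3 = 1 + F/3)
T(I) = I*(4 + I)
(-6404 - T(H(-1, 1)))*X(-6) = (-6404 - 4*(4 + 4))*(1 + (⅓)*(-6)) = (-6404 - 4*8)*(1 - 2) = (-6404 - 1*32)*(-1) = (-6404 - 32)*(-1) = -6436*(-1) = 6436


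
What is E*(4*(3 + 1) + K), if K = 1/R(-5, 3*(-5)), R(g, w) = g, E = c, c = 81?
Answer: 6399/5 ≈ 1279.8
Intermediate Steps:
E = 81
K = -⅕ (K = 1/(-5) = -⅕ ≈ -0.20000)
E*(4*(3 + 1) + K) = 81*(4*(3 + 1) - ⅕) = 81*(4*4 - ⅕) = 81*(16 - ⅕) = 81*(79/5) = 6399/5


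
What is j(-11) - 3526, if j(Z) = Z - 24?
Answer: -3561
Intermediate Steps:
j(Z) = -24 + Z
j(-11) - 3526 = (-24 - 11) - 3526 = -35 - 3526 = -3561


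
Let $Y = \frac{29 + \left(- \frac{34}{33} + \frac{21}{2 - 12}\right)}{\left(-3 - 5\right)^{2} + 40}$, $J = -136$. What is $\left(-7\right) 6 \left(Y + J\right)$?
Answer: $\frac{32612881}{5720} \approx 5701.6$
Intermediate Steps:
$Y = \frac{8537}{34320}$ ($Y = \frac{29 + \left(\left(-34\right) \frac{1}{33} + \frac{21}{-10}\right)}{\left(-8\right)^{2} + 40} = \frac{29 + \left(- \frac{34}{33} + 21 \left(- \frac{1}{10}\right)\right)}{64 + 40} = \frac{29 - \frac{1033}{330}}{104} = \left(29 - \frac{1033}{330}\right) \frac{1}{104} = \frac{8537}{330} \cdot \frac{1}{104} = \frac{8537}{34320} \approx 0.24875$)
$\left(-7\right) 6 \left(Y + J\right) = \left(-7\right) 6 \left(\frac{8537}{34320} - 136\right) = \left(-42\right) \left(- \frac{4658983}{34320}\right) = \frac{32612881}{5720}$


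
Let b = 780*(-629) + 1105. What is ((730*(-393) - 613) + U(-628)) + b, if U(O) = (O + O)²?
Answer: 800518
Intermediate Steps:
U(O) = 4*O² (U(O) = (2*O)² = 4*O²)
b = -489515 (b = -490620 + 1105 = -489515)
((730*(-393) - 613) + U(-628)) + b = ((730*(-393) - 613) + 4*(-628)²) - 489515 = ((-286890 - 613) + 4*394384) - 489515 = (-287503 + 1577536) - 489515 = 1290033 - 489515 = 800518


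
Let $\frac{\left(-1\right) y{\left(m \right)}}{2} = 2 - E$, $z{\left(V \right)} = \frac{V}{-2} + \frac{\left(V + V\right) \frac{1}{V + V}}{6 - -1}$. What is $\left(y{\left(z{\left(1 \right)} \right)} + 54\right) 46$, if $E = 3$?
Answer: $2576$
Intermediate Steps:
$z{\left(V \right)} = \frac{1}{7} - \frac{V}{2}$ ($z{\left(V \right)} = V \left(- \frac{1}{2}\right) + \frac{2 V \frac{1}{2 V}}{6 + 1} = - \frac{V}{2} + \frac{2 V \frac{1}{2 V}}{7} = - \frac{V}{2} + 1 \cdot \frac{1}{7} = - \frac{V}{2} + \frac{1}{7} = \frac{1}{7} - \frac{V}{2}$)
$y{\left(m \right)} = 2$ ($y{\left(m \right)} = - 2 \left(2 - 3\right) = \left(-2\right) \left(-1\right) = 2$)
$\left(y{\left(z{\left(1 \right)} \right)} + 54\right) 46 = \left(2 + 54\right) 46 = 56 \cdot 46 = 2576$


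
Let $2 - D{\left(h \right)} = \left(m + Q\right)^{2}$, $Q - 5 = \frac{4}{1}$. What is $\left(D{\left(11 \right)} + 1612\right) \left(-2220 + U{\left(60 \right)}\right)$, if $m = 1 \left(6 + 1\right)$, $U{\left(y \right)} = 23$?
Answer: $-2983526$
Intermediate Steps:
$Q = 9$ ($Q = 5 + \frac{4}{1} = 5 + 4 \cdot 1 = 5 + 4 = 9$)
$m = 7$ ($m = 1 \cdot 7 = 7$)
$D{\left(h \right)} = -254$ ($D{\left(h \right)} = 2 - \left(7 + 9\right)^{2} = 2 - 16^{2} = 2 - 256 = -254$)
$\left(D{\left(11 \right)} + 1612\right) \left(-2220 + U{\left(60 \right)}\right) = \left(-254 + 1612\right) \left(-2220 + 23\right) = 1358 \left(-2197\right) = -2983526$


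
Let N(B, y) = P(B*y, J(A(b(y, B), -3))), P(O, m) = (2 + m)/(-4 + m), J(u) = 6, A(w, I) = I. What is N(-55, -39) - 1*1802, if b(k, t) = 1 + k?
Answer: -1798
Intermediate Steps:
P(O, m) = (2 + m)/(-4 + m)
N(B, y) = 4 (N(B, y) = (2 + 6)/(-4 + 6) = 8/2 = (½)*8 = 4)
N(-55, -39) - 1*1802 = 4 - 1*1802 = 4 - 1802 = -1798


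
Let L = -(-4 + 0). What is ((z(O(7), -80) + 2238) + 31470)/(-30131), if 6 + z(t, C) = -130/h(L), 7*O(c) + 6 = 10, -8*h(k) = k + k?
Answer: -33832/30131 ≈ -1.1228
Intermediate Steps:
L = 4 (L = -1*(-4) = 4)
h(k) = -k/4 (h(k) = -(k + k)/8 = -k/4)
O(c) = 4/7 (O(c) = -6/7 + (1/7)*10 = -6/7 + 10/7 = 4/7)
z(t, C) = 124 (z(t, C) = -6 - 130/((-1/4*4)) = -6 - 130/(-1) = -6 - 130*(-1) = -6 + 130 = 124)
((z(O(7), -80) + 2238) + 31470)/(-30131) = ((124 + 2238) + 31470)/(-30131) = (2362 + 31470)*(-1/30131) = 33832*(-1/30131) = -33832/30131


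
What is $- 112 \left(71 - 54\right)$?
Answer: $-1904$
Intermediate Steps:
$- 112 \left(71 - 54\right) = \left(-112\right) 17 = -1904$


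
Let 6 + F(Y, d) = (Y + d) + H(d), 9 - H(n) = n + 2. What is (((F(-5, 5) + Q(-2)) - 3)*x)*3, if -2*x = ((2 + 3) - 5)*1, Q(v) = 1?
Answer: 0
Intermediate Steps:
x = 0 (x = -((2 + 3) - 5)/2 = -(5 - 5)/2 = -0 = -1/2*0 = 0)
H(n) = 7 - n (H(n) = 9 - (n + 2) = 9 - (2 + n) = 9 + (-2 - n) = 7 - n)
F(Y, d) = 1 + Y (F(Y, d) = -6 + ((Y + d) + (7 - d)) = -6 + (7 + Y) = 1 + Y)
(((F(-5, 5) + Q(-2)) - 3)*x)*3 = ((((1 - 5) + 1) - 3)*0)*3 = (((-4 + 1) - 3)*0)*3 = ((-3 - 3)*0)*3 = -6*0*3 = 0*3 = 0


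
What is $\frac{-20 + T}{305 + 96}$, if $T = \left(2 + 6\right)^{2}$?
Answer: $\frac{44}{401} \approx 0.10973$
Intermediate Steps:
$T = 64$ ($T = 8^{2} = 64$)
$\frac{-20 + T}{305 + 96} = \frac{-20 + 64}{305 + 96} = \frac{44}{401}$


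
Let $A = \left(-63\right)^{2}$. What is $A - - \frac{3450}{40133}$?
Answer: $\frac{159291327}{40133} \approx 3969.1$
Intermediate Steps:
$A = 3969$
$A - - \frac{3450}{40133} = 3969 - - \frac{3450}{40133} = 3969 + \frac{3450}{40133} = \frac{159291327}{40133}$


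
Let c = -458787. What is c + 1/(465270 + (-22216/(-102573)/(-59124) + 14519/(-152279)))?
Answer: -1699397433793382481381768/3704109823951732913 ≈ -4.5879e+5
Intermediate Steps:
c + 1/(465270 + (-22216/(-102573)/(-59124) + 14519/(-152279))) = -458787 + 1/(465270 + (-22216/(-102573)/(-59124) + 14519/(-152279))) = -458787 + 1/(465270 + (-22216*(-1/102573)*(-1/59124) + 14519*(-1/152279))) = -458787 + 1/(465270 + ((22216/102573)*(-1/59124) - 14519/152279)) = -458787 + 1/(465270 + (-5554/1516131513 - 14519/152279)) = -458787 + 1/(465270 - 759088248097/7961206574763) = -458787 + 1/(3704109823951732913/7961206574763) = -458787 + 7961206574763/3704109823951732913 = -1699397433793382481381768/3704109823951732913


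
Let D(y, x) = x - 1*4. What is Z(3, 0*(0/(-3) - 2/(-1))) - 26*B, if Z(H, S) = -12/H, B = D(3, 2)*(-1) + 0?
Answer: -56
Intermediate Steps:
D(y, x) = -4 + x (D(y, x) = x - 4 = -4 + x)
B = 2 (B = (-4 + 2)*(-1) + 0 = -2*(-1) + 0 = 2 + 0 = 2)
Z(3, 0*(0/(-3) - 2/(-1))) - 26*B = -12/3 - 26*2 = -12*⅓ - 52 = -4 - 52 = -56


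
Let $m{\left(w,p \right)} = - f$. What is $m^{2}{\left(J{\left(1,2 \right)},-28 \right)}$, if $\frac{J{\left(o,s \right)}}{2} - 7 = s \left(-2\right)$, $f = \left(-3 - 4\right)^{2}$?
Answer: $2401$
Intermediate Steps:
$f = 49$ ($f = \left(-7\right)^{2} = 49$)
$J{\left(o,s \right)} = 14 - 4 s$ ($J{\left(o,s \right)} = 14 + 2 s \left(-2\right) = 14 + 2 \left(- 2 s\right) = 14 - 4 s$)
$m{\left(w,p \right)} = -49$ ($m{\left(w,p \right)} = \left(-1\right) 49 = -49$)
$m^{2}{\left(J{\left(1,2 \right)},-28 \right)} = \left(-49\right)^{2} = 2401$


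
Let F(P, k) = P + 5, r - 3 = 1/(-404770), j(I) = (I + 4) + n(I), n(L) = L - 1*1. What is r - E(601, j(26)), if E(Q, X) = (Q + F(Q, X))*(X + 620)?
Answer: -329775023941/404770 ≈ -8.1472e+5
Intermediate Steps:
n(L) = -1 + L (n(L) = L - 1 = -1 + L)
j(I) = 3 + 2*I (j(I) = (I + 4) + (-1 + I) = (4 + I) + (-1 + I) = 3 + 2*I)
r = 1214309/404770 (r = 3 + 1/(-404770) = 3 - 1/404770 = 1214309/404770 ≈ 3.0000)
F(P, k) = 5 + P
E(Q, X) = (5 + 2*Q)*(620 + X) (E(Q, X) = (Q + (5 + Q))*(X + 620) = (5 + 2*Q)*(620 + X))
r - E(601, j(26)) = 1214309/404770 - (3100 + 1240*601 + 601*(3 + 2*26) + (3 + 2*26)*(5 + 601)) = 1214309/404770 - (3100 + 745240 + 601*(3 + 52) + (3 + 52)*606) = 1214309/404770 - (3100 + 745240 + 601*55 + 55*606) = 1214309/404770 - (3100 + 745240 + 33055 + 33330) = 1214309/404770 - 1*814725 = 1214309/404770 - 814725 = -329775023941/404770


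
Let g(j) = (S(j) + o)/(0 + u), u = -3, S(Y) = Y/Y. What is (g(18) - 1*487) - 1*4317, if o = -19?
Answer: -4798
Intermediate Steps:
S(Y) = 1
g(j) = 6 (g(j) = (1 - 19)/(0 - 3) = -18/(-3) = -18*(-⅓) = 6)
(g(18) - 1*487) - 1*4317 = (6 - 1*487) - 1*4317 = (6 - 487) - 4317 = -481 - 4317 = -4798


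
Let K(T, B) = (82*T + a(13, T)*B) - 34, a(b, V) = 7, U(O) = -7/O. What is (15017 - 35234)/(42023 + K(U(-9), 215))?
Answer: -181953/392020 ≈ -0.46414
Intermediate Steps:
K(T, B) = -34 + 7*B + 82*T (K(T, B) = (82*T + 7*B) - 34 = (7*B + 82*T) - 34 = -34 + 7*B + 82*T)
(15017 - 35234)/(42023 + K(U(-9), 215)) = (15017 - 35234)/(42023 + (-34 + 7*215 + 82*(-7/(-9)))) = -20217/(42023 + (-34 + 1505 + 82*(-7*(-⅑)))) = -20217/(42023 + (-34 + 1505 + 82*(7/9))) = -20217/(42023 + (-34 + 1505 + 574/9)) = -20217/(42023 + 13813/9) = -20217/392020/9 = -20217*9/392020 = -181953/392020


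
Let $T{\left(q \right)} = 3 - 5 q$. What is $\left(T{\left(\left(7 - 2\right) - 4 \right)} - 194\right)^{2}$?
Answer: $38416$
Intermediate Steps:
$\left(T{\left(\left(7 - 2\right) - 4 \right)} - 194\right)^{2} = \left(\left(3 - 5 \left(\left(7 - 2\right) - 4\right)\right) - 194\right)^{2} = \left(\left(3 - 5 \left(5 - 4\right)\right) - 194\right)^{2} = \left(\left(3 - 5\right) - 194\right)^{2} = \left(-2 - 194\right)^{2} = \left(-196\right)^{2} = 38416$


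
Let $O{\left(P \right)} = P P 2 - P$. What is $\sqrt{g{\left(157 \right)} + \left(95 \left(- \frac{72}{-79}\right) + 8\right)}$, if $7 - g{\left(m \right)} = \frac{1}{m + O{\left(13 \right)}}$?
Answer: $\frac{\sqrt{147284599738}}{38078} \approx 10.079$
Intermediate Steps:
$O{\left(P \right)} = - P + 2 P^{2}$ ($O{\left(P \right)} = P^{2} \cdot 2 - P = 2 P^{2} - P = - P + 2 P^{2}$)
$g{\left(m \right)} = 7 - \frac{1}{325 + m}$ ($g{\left(m \right)} = 7 - \frac{1}{m + 13 \left(-1 + 2 \cdot 13\right)} = 7 - \frac{1}{m + 13 \left(-1 + 26\right)} = 7 - \frac{1}{m + 13 \cdot 25} = 7 - \frac{1}{m + 325} = 7 - \frac{1}{325 + m}$)
$\sqrt{g{\left(157 \right)} + \left(95 \left(- \frac{72}{-79}\right) + 8\right)} = \sqrt{\frac{2274 + 7 \cdot 157}{325 + 157} + \left(95 \left(- \frac{72}{-79}\right) + 8\right)} = \sqrt{\frac{2274 + 1099}{482} + \left(95 \left(\left(-72\right) \left(- \frac{1}{79}\right)\right) + 8\right)} = \sqrt{\frac{1}{482} \cdot 3373 + \left(95 \cdot \frac{72}{79} + 8\right)} = \sqrt{\frac{3373}{482} + \left(\frac{6840}{79} + 8\right)} = \sqrt{\frac{3373}{482} + \frac{7472}{79}} = \sqrt{\frac{3867971}{38078}} = \frac{\sqrt{147284599738}}{38078}$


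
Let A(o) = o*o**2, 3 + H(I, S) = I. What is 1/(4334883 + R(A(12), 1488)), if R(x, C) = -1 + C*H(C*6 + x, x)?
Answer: 1/20186546 ≈ 4.9538e-8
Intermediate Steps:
H(I, S) = -3 + I
A(o) = o**3
R(x, C) = -1 + C*(-3 + x + 6*C) (R(x, C) = -1 + C*(-3 + (C*6 + x)) = -1 + C*(-3 + (6*C + x)) = -1 + C*(-3 + (x + 6*C)) = -1 + C*(-3 + x + 6*C))
1/(4334883 + R(A(12), 1488)) = 1/(4334883 + (-1 + 1488*(-3 + 12**3 + 6*1488))) = 1/(4334883 + (-1 + 1488*(-3 + 1728 + 8928))) = 1/(4334883 + (-1 + 1488*10653)) = 1/(4334883 + (-1 + 15851664)) = 1/(4334883 + 15851663) = 1/20186546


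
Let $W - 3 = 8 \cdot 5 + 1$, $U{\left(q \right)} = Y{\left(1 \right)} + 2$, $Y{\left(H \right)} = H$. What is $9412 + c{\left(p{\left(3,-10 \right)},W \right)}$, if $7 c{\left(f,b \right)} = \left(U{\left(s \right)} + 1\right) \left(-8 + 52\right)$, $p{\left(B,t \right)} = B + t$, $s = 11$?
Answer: $\frac{66060}{7} \approx 9437.1$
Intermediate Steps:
$U{\left(q \right)} = 3$ ($U{\left(q \right)} = 1 + 2 = 3$)
$W = 44$ ($W = 3 + \left(8 \cdot 5 + 1\right) = 3 + \left(40 + 1\right) = 3 + 41 = 44$)
$c{\left(f,b \right)} = \frac{176}{7}$ ($c{\left(f,b \right)} = \frac{\left(3 + 1\right) \left(-8 + 52\right)}{7} = \frac{4 \cdot 44}{7} = \frac{1}{7} \cdot 176 = \frac{176}{7}$)
$9412 + c{\left(p{\left(3,-10 \right)},W \right)} = 9412 + \frac{176}{7} = \frac{66060}{7}$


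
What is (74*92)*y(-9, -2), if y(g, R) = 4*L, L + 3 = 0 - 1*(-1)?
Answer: -54464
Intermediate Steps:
L = -2 (L = -3 + (0 - 1*(-1)) = -3 + (0 + 1) = -3 + 1 = -2)
y(g, R) = -8 (y(g, R) = 4*(-2) = -8)
(74*92)*y(-9, -2) = (74*92)*(-8) = 6808*(-8) = -54464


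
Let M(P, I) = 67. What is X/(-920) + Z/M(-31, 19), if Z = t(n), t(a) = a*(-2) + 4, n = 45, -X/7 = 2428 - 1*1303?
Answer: 89701/12328 ≈ 7.2762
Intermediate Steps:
X = -7875 (X = -7*(2428 - 1*1303) = -7*(2428 - 1303) = -7*1125 = -7875)
t(a) = 4 - 2*a (t(a) = -2*a + 4 = 4 - 2*a)
Z = -86 (Z = 4 - 2*45 = 4 - 90 = -86)
X/(-920) + Z/M(-31, 19) = -7875/(-920) - 86/67 = -7875*(-1/920) - 86*1/67 = 1575/184 - 86/67 = 89701/12328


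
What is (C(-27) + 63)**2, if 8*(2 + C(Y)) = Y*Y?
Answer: 1481089/64 ≈ 23142.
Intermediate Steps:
C(Y) = -2 + Y**2/8 (C(Y) = -2 + (Y*Y)/8 = -2 + Y**2/8)
(C(-27) + 63)**2 = ((-2 + (1/8)*(-27)**2) + 63)**2 = ((-2 + (1/8)*729) + 63)**2 = ((-2 + 729/8) + 63)**2 = (713/8 + 63)**2 = (1217/8)**2 = 1481089/64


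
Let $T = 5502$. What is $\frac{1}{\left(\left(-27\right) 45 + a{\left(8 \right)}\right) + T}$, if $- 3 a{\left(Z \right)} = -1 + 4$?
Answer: $\frac{1}{4286} \approx 0.00023332$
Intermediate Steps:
$a{\left(Z \right)} = -1$ ($a{\left(Z \right)} = - \frac{-1 + 4}{3} = \left(- \frac{1}{3}\right) 3 = -1$)
$\frac{1}{\left(\left(-27\right) 45 + a{\left(8 \right)}\right) + T} = \frac{1}{\left(\left(-27\right) 45 - 1\right) + 5502} = \frac{1}{\left(-1215 - 1\right) + 5502} = \frac{1}{-1216 + 5502} = \frac{1}{4286}$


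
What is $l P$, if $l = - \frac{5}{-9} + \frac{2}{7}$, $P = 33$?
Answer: $\frac{583}{21} \approx 27.762$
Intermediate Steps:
$l = \frac{53}{63}$ ($l = \left(-5\right) \left(- \frac{1}{9}\right) + 2 \cdot \frac{1}{7} = \frac{5}{9} + \frac{2}{7} = \frac{53}{63} \approx 0.84127$)
$l P = \frac{53}{63} \cdot 33 = \frac{583}{21}$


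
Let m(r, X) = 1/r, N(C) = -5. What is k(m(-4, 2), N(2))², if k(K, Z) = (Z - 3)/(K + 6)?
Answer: 1024/529 ≈ 1.9357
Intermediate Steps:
k(K, Z) = (-3 + Z)/(6 + K)
k(m(-4, 2), N(2))² = ((-3 - 5)/(6 + 1/(-4)))² = (-8/(6 - ¼))² = (-8/(23/4))² = ((4/23)*(-8))² = (-32/23)² = 1024/529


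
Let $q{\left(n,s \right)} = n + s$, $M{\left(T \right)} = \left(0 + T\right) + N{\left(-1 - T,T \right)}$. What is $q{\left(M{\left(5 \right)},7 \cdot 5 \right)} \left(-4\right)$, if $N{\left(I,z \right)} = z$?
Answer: $-180$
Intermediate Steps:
$M{\left(T \right)} = 2 T$ ($M{\left(T \right)} = \left(0 + T\right) + T = T + T = 2 T$)
$q{\left(M{\left(5 \right)},7 \cdot 5 \right)} \left(-4\right) = \left(2 \cdot 5 + 7 \cdot 5\right) \left(-4\right) = \left(10 + 35\right) \left(-4\right) = 45 \left(-4\right) = -180$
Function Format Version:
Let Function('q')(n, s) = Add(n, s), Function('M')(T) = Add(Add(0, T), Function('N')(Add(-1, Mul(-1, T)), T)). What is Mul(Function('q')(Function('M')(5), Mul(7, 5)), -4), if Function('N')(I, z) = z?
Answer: -180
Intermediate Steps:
Function('M')(T) = Mul(2, T) (Function('M')(T) = Add(Add(0, T), T) = Add(T, T) = Mul(2, T))
Mul(Function('q')(Function('M')(5), Mul(7, 5)), -4) = Mul(Add(Mul(2, 5), Mul(7, 5)), -4) = Mul(Add(10, 35), -4) = Mul(45, -4) = -180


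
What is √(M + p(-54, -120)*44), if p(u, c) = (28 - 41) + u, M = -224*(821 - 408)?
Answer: 2*I*√23865 ≈ 308.97*I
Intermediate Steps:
M = -92512 (M = -224*413 = -92512)
p(u, c) = -13 + u
√(M + p(-54, -120)*44) = √(-92512 + (-13 - 54)*44) = √(-92512 - 67*44) = √(-92512 - 2948) = √(-95460) = 2*I*√23865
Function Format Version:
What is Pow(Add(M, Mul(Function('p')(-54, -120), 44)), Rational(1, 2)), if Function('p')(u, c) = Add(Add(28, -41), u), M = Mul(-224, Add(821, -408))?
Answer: Mul(2, I, Pow(23865, Rational(1, 2))) ≈ Mul(308.97, I)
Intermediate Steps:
M = -92512 (M = Mul(-224, 413) = -92512)
Function('p')(u, c) = Add(-13, u)
Pow(Add(M, Mul(Function('p')(-54, -120), 44)), Rational(1, 2)) = Pow(Add(-92512, Mul(Add(-13, -54), 44)), Rational(1, 2)) = Pow(Add(-92512, Mul(-67, 44)), Rational(1, 2)) = Pow(Add(-92512, -2948), Rational(1, 2)) = Pow(-95460, Rational(1, 2)) = Mul(2, I, Pow(23865, Rational(1, 2)))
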